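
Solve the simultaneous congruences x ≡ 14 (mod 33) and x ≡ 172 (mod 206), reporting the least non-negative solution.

Write x = 14 + 33·k. Then 33·k ≡ 172 − 14 ≡ 158 (mod 206).
Need 33⁻¹ mod 206. Extended Euclid on (206, 33):
206 = 6·33 + 8
33 = 4·8 + 1
8 = 8·1 + 0
Back-substitute:
1 = 33 − 4·8
1 = −4·206 + 25·33
33⁻¹ ≡ 25 (mod 206), so k ≡ 25·158 ≡ 36 (mod 206).
x = 14 + 33·36 = 1202.

1202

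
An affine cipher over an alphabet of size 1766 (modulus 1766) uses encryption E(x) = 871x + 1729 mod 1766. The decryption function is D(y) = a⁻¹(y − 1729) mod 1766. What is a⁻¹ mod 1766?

515

gcd(1766, 871) by repeated division:
1766 = 2*871 + 24
871 = 36*24 + 7
24 = 3*7 + 3
7 = 2*3 + 1
3 = 3*1 + 0
gcd = 1, so the inverse exists. Back-substitute:
1 = 7 − 2·3
1 = −2·24 + 7·7
1 = 7·871 − 254·24
1 = −254·1766 + 515·871
So 871·515 ≡ 1 (mod 1766).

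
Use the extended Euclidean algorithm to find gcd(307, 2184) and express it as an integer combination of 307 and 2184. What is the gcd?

1

Apply Euclid's algorithm to 2184 and 307:
2184 = 7*307 + 35
307 = 8*35 + 27
35 = 1*27 + 8
27 = 3*8 + 3
8 = 2*3 + 2
3 = 1*2 + 1
2 = 2*1 + 0
gcd(307, 2184) = 1.
Back-substituting:
1 = 3 − 2
1 = −8 + 3·3
1 = 3·27 − 10·8
1 = −10·35 + 13·27
1 = 13·307 − 114·35
1 = −114·2184 + 811·307
So 1 = (-114)·2184 + (811)·307.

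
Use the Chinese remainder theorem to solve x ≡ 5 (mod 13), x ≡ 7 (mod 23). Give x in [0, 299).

122

Write x = 5 + 13·k. Then 13·k ≡ 7 − 5 ≡ 2 (mod 23).
Need 13⁻¹ mod 23. Extended Euclid on (23, 13):
23 = 1×13 + 10
13 = 1×10 + 3
10 = 3×3 + 1
3 = 3×1 + 0
Back-substitute:
1 = 10 − 3·3
1 = −3·13 + 4·10
1 = 4·23 − 7·13
13⁻¹ ≡ 16 (mod 23), so k ≡ 16·2 ≡ 9 (mod 23).
x = 5 + 13·9 = 122.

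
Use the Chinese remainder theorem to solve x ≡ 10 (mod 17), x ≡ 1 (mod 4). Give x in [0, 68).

61

Write x = 10 + 17·k. Then 17·k ≡ 1 − 10 ≡ 3 (mod 4).
Need 17⁻¹ mod 4. Extended Euclid on (4, 1):
4 = 4*1 + 0
17⁻¹ ≡ 1 (mod 4), so k ≡ 1·3 ≡ 3 (mod 4).
x = 10 + 17·3 = 61.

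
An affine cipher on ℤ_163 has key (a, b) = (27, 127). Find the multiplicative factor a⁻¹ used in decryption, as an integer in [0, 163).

157

gcd(163, 27) by repeated division:
163 = 6*27 + 1
27 = 27*1 + 0
The gcd is 1. Working backward:
1 = 163 − 6·27
Hence 27⁻¹ ≡ -6 ≡ 157 (mod 163).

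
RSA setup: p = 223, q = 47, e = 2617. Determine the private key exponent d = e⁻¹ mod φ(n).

φ(n) = (p−1)(q−1) = 222·46 = 10212.
Need d with 2617·d ≡ 1 (mod 10212). Apply the extended Euclidean algorithm:
10212 = 3×2617 + 2361
2617 = 1×2361 + 256
2361 = 9×256 + 57
256 = 4×57 + 28
57 = 2×28 + 1
28 = 28×1 + 0
Back-substitute:
1 = 57 − 2·28
1 = −2·256 + 9·57
1 = 9·2361 − 83·256
1 = −83·2617 + 92·2361
1 = 92·10212 − 359·2617
So 2617·(-359) ≡ 1 (mod 10212), hence d ≡ -359 ≡ 9853 (mod 10212).

9853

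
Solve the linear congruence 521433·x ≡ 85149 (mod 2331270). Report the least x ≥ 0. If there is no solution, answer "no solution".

92333

First find gcd(521433, 2331270):
2331270 = 4·521433 + 245538
521433 = 2·245538 + 30357
245538 = 8·30357 + 2682
30357 = 11·2682 + 855
2682 = 3·855 + 117
855 = 7·117 + 36
117 = 3·36 + 9
36 = 4·9 + 0
gcd = 9 and 9 | 85149, so solutions exist. Divide through by 9: 57937x ≡ 9461 (mod 259030).
Now find 57937⁻¹ mod 259030:
259030 = 4*57937 + 27282
57937 = 2*27282 + 3373
27282 = 8*3373 + 298
3373 = 11*298 + 95
298 = 3*95 + 13
95 = 7*13 + 4
13 = 3*4 + 1
4 = 4*1 + 0
Back-substitute:
1 = 13 − 3·4
1 = −3·95 + 22·13
1 = 22·298 − 69·95
1 = −69·3373 + 781·298
1 = 781·27282 − 6317·3373
1 = −6317·57937 + 13415·27282
1 = 13415·259030 − 59977·57937
So 57937·(-59977) ≡ 1 (mod 259030), i.e. 57937⁻¹ ≡ 199053.
Then x ≡ 199053·9461 ≡ 92333 (mod 259030); the smallest non-negative solution is x = 92333.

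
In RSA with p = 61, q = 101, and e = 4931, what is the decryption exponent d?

971

φ(n) = (p−1)(q−1) = 60·100 = 6000.
Need d with 4931·d ≡ 1 (mod 6000). Apply the extended Euclidean algorithm:
6000 = 1×4931 + 1069
4931 = 4×1069 + 655
1069 = 1×655 + 414
655 = 1×414 + 241
414 = 1×241 + 173
241 = 1×173 + 68
173 = 2×68 + 37
68 = 1×37 + 31
37 = 1×31 + 6
31 = 5×6 + 1
6 = 6×1 + 0
Back-substitute:
1 = 31 − 5·6
1 = −5·37 + 6·31
1 = 6·68 − 11·37
1 = −11·173 + 28·68
1 = 28·241 − 39·173
1 = −39·414 + 67·241
1 = 67·655 − 106·414
1 = −106·1069 + 173·655
1 = 173·4931 − 798·1069
1 = −798·6000 + 971·4931
So 4931·971 ≡ 1 (mod 6000), hence d = 971.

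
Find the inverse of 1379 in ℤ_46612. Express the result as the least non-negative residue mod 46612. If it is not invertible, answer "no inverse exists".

Run Euclid on (46612, 1379):
46612 = 33*1379 + 1105
1379 = 1*1105 + 274
1105 = 4*274 + 9
274 = 30*9 + 4
9 = 2*4 + 1
4 = 4*1 + 0
The gcd is 1. Working backward:
1 = 9 − 2·4
1 = −2·274 + 61·9
1 = 61·1105 − 246·274
1 = −246·1379 + 307·1105
1 = 307·46612 − 10377·1379
Hence 1379⁻¹ ≡ -10377 ≡ 36235 (mod 46612).

36235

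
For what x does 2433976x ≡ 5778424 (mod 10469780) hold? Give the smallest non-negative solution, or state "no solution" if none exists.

First find gcd(2433976, 10469780):
10469780 = 4×2433976 + 733876
2433976 = 3×733876 + 232348
733876 = 3×232348 + 36832
232348 = 6×36832 + 11356
36832 = 3×11356 + 2764
11356 = 4×2764 + 300
2764 = 9×300 + 64
300 = 4×64 + 44
64 = 1×44 + 20
44 = 2×20 + 4
20 = 5×4 + 0
gcd = 4 and 4 | 5778424, so solutions exist. Divide through by 4: 608494x ≡ 1444606 (mod 2617445).
Now find 608494⁻¹ mod 2617445:
2617445 = 4·608494 + 183469
608494 = 3·183469 + 58087
183469 = 3·58087 + 9208
58087 = 6·9208 + 2839
9208 = 3·2839 + 691
2839 = 4·691 + 75
691 = 9·75 + 16
75 = 4·16 + 11
16 = 1·11 + 5
11 = 2·5 + 1
5 = 5·1 + 0
Back-substitute:
1 = 11 − 2·5
1 = −2·16 + 3·11
1 = 3·75 − 14·16
1 = −14·691 + 129·75
1 = 129·2839 − 530·691
1 = −530·9208 + 1719·2839
1 = 1719·58087 − 10844·9208
1 = −10844·183469 + 34251·58087
1 = 34251·608494 − 113597·183469
1 = −113597·2617445 + 488639·608494
So 608494⁻¹ ≡ 488639 (mod 2617445).
Then x ≡ 488639·1444606 ≡ 2558964 (mod 2617445); the smallest non-negative solution is x = 2558964.

2558964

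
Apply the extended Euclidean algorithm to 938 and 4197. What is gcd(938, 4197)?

Repeated division:
4197 = 4·938 + 445
938 = 2·445 + 48
445 = 9·48 + 13
48 = 3·13 + 9
13 = 1·9 + 4
9 = 2·4 + 1
4 = 4·1 + 0
gcd(938, 4197) = 1.
Working backward:
1 = 9 − 2·4
1 = −2·13 + 3·9
1 = 3·48 − 11·13
1 = −11·445 + 102·48
1 = 102·938 − 215·445
1 = −215·4197 + 962·938
So 1 = (-215)·4197 + (962)·938.

1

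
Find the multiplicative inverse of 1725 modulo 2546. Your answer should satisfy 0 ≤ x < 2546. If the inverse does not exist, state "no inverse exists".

gcd(2546, 1725) by repeated division:
2546 = 1·1725 + 821
1725 = 2·821 + 83
821 = 9·83 + 74
83 = 1·74 + 9
74 = 8·9 + 2
9 = 4·2 + 1
2 = 2·1 + 0
gcd = 1, so the inverse exists. Back-substitute:
1 = 9 − 4·2
1 = −4·74 + 33·9
1 = 33·83 − 37·74
1 = −37·821 + 366·83
1 = 366·1725 − 769·821
1 = −769·2546 + 1135·1725
So 1725·1135 ≡ 1 (mod 2546).

1135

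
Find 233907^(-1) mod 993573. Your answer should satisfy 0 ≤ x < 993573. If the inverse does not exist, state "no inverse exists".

Euclidean algorithm on 993573, 233907:
993573 = 4·233907 + 57945
233907 = 4·57945 + 2127
57945 = 27·2127 + 516
2127 = 4·516 + 63
516 = 8·63 + 12
63 = 5·12 + 3
12 = 4·3 + 0
Since gcd = 3 > 1, 233907 is not a unit mod 993573.

no inverse exists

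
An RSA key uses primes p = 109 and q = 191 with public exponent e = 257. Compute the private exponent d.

φ(n) = (p−1)(q−1) = 108·190 = 20520.
Need d with 257·d ≡ 1 (mod 20520). Apply the extended Euclidean algorithm:
20520 = 79*257 + 217
257 = 1*217 + 40
217 = 5*40 + 17
40 = 2*17 + 6
17 = 2*6 + 5
6 = 1*5 + 1
5 = 5*1 + 0
Back-substitute:
1 = 6 − 5
1 = −17 + 3·6
1 = 3·40 − 7·17
1 = −7·217 + 38·40
1 = 38·257 − 45·217
1 = −45·20520 + 3593·257
So 257·3593 ≡ 1 (mod 20520), hence d = 3593.

3593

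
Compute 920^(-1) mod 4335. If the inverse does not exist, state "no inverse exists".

Euclidean algorithm on 4335, 920:
4335 = 4×920 + 655
920 = 1×655 + 265
655 = 2×265 + 125
265 = 2×125 + 15
125 = 8×15 + 5
15 = 3×5 + 0
The gcd is 5, not 1, hence no inverse exists.

no inverse exists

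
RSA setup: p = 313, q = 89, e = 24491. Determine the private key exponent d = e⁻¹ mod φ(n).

φ(n) = (p−1)(q−1) = 312·88 = 27456.
Need d with 24491·d ≡ 1 (mod 27456). Apply the extended Euclidean algorithm:
27456 = 1·24491 + 2965
24491 = 8·2965 + 771
2965 = 3·771 + 652
771 = 1·652 + 119
652 = 5·119 + 57
119 = 2·57 + 5
57 = 11·5 + 2
5 = 2·2 + 1
2 = 2·1 + 0
Back-substitute:
1 = 5 − 2·2
1 = −2·57 + 23·5
1 = 23·119 − 48·57
1 = −48·652 + 263·119
1 = 263·771 − 311·652
1 = −311·2965 + 1196·771
1 = 1196·24491 − 9879·2965
1 = −9879·27456 + 11075·24491
So 24491·11075 ≡ 1 (mod 27456), hence d = 11075.

11075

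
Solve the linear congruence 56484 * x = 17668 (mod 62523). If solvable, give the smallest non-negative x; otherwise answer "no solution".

gcd(56484, 62523):
62523 = 1*56484 + 6039
56484 = 9*6039 + 2133
6039 = 2*2133 + 1773
2133 = 1*1773 + 360
1773 = 4*360 + 333
360 = 1*333 + 27
333 = 12*27 + 9
27 = 3*9 + 0
gcd = 9, but 9 ∤ 17668, so the congruence has no solution.

no solution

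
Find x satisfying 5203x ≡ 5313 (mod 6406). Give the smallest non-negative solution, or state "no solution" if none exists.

First find gcd(5203, 6406):
6406 = 1·5203 + 1203
5203 = 4·1203 + 391
1203 = 3·391 + 30
391 = 13·30 + 1
30 = 30·1 + 0
gcd = 1, so a unique solution mod 6406 exists.
Back-substitute for the Bézout coefficients:
1 = 391 − 13·30
1 = −13·1203 + 40·391
1 = 40·5203 − 173·1203
1 = −173·6406 + 213·5203
So 5203·(213) ≡ 1 (mod 6406), giving 5203⁻¹ ≡ 213.
x ≡ 5203⁻¹·5313 ≡ 213·5313 ≡ 4213 (mod 6406).

4213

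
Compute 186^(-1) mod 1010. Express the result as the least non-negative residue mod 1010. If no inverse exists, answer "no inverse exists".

no inverse exists

Euclidean algorithm on 1010, 186:
1010 = 5×186 + 80
186 = 2×80 + 26
80 = 3×26 + 2
26 = 13×2 + 0
Since gcd = 2 > 1, 186 is not a unit mod 1010.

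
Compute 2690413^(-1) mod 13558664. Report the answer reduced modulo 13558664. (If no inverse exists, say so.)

gcd(13558664, 2690413) by repeated division:
13558664 = 5×2690413 + 106599
2690413 = 25×106599 + 25438
106599 = 4×25438 + 4847
25438 = 5×4847 + 1203
4847 = 4×1203 + 35
1203 = 34×35 + 13
35 = 2×13 + 9
13 = 1×9 + 4
9 = 2×4 + 1
4 = 4×1 + 0
Since gcd(2690413, 13558664) = 1, back-substitute to write 1 as a combination:
1 = 9 − 2·4
1 = −2·13 + 3·9
1 = 3·35 − 8·13
1 = −8·1203 + 275·35
1 = 275·4847 − 1108·1203
1 = −1108·25438 + 5815·4847
1 = 5815·106599 − 24368·25438
1 = −24368·2690413 + 615015·106599
1 = 615015·13558664 − 3099443·2690413
So 2690413·(-3099443) ≡ 1 (mod 13558664), and -3099443 ≡ 10459221 (mod 13558664).

10459221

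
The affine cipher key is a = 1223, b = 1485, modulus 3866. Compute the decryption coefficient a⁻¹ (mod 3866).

3395

Apply the Euclidean algorithm to 3866 and 1223:
3866 = 3*1223 + 197
1223 = 6*197 + 41
197 = 4*41 + 33
41 = 1*33 + 8
33 = 4*8 + 1
8 = 8*1 + 0
gcd = 1, so the inverse exists. Back-substitute:
1 = 33 − 4·8
1 = −4·41 + 5·33
1 = 5·197 − 24·41
1 = −24·1223 + 149·197
1 = 149·3866 − 471·1223
Thus 1223·(-471) ≡ 1 (mod 3866); reducing, -471 mod 3866 = 3395.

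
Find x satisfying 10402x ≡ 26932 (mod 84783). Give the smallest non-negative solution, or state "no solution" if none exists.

35572

First find gcd(10402, 84783):
84783 = 8×10402 + 1567
10402 = 6×1567 + 1000
1567 = 1×1000 + 567
1000 = 1×567 + 433
567 = 1×433 + 134
433 = 3×134 + 31
134 = 4×31 + 10
31 = 3×10 + 1
10 = 10×1 + 0
gcd = 1, so a unique solution mod 84783 exists.
Back-substitute for the Bézout coefficients:
1 = 31 − 3·10
1 = −3·134 + 13·31
1 = 13·433 − 42·134
1 = −42·567 + 55·433
1 = 55·1000 − 97·567
1 = −97·1567 + 152·1000
1 = 152·10402 − 1009·1567
1 = −1009·84783 + 8224·10402
So 10402·(8224) ≡ 1 (mod 84783), giving 10402⁻¹ ≡ 8224.
x ≡ 10402⁻¹·26932 ≡ 8224·26932 ≡ 35572 (mod 84783).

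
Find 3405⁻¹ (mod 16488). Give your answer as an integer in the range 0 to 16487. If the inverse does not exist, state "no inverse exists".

no inverse exists

Euclidean algorithm on 16488, 3405:
16488 = 4×3405 + 2868
3405 = 1×2868 + 537
2868 = 5×537 + 183
537 = 2×183 + 171
183 = 1×171 + 12
171 = 14×12 + 3
12 = 4×3 + 0
The gcd is 3, not 1, hence no inverse exists.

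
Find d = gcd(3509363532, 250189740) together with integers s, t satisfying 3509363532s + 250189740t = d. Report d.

Euclidean algorithm:
3509363532 = 14*250189740 + 6707172
250189740 = 37*6707172 + 2024376
6707172 = 3*2024376 + 634044
2024376 = 3*634044 + 122244
634044 = 5*122244 + 22824
122244 = 5*22824 + 8124
22824 = 2*8124 + 6576
8124 = 1*6576 + 1548
6576 = 4*1548 + 384
1548 = 4*384 + 12
384 = 32*12 + 0
gcd(3509363532, 250189740) = 12.
Express as a combination:
12 = 1548 − 4·384
12 = −4·6576 + 17·1548
12 = 17·8124 − 21·6576
12 = −21·22824 + 59·8124
12 = 59·122244 − 316·22824
12 = −316·634044 + 1639·122244
12 = 1639·2024376 − 5233·634044
12 = −5233·6707172 + 17338·2024376
12 = 17338·250189740 − 646739·6707172
12 = −646739·3509363532 + 9071684·250189740
So 12 = (-646739)·3509363532 + (9071684)·250189740.

12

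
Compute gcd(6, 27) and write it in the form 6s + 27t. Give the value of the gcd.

3

Apply Euclid's algorithm to 27 and 6:
27 = 4*6 + 3
6 = 2*3 + 0
gcd(6, 27) = 3.
Back-substituting:
3 = 27 − 4·6
So 3 = (1)·27 + (-4)·6.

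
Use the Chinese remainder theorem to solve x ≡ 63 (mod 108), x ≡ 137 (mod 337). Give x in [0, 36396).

Write x = 63 + 108·k. Then 108·k ≡ 137 − 63 ≡ 74 (mod 337).
Need 108⁻¹ mod 337. Extended Euclid on (337, 108):
337 = 3*108 + 13
108 = 8*13 + 4
13 = 3*4 + 1
4 = 4*1 + 0
Back-substitute:
1 = 13 − 3·4
1 = −3·108 + 25·13
1 = 25·337 − 78·108
108⁻¹ ≡ 259 (mod 337), so k ≡ 259·74 ≡ 294 (mod 337).
x = 63 + 108·294 = 31815.

31815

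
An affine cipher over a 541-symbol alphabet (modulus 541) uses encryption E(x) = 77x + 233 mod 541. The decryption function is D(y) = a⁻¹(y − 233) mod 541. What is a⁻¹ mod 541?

Extended Euclidean algorithm:
541 = 7×77 + 2
77 = 38×2 + 1
2 = 2×1 + 0
The gcd is 1. Working backward:
1 = 77 − 38·2
1 = −38·541 + 267·77
So 77·267 ≡ 1 (mod 541).

267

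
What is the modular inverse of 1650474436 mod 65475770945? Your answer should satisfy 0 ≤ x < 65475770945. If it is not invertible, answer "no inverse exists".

no inverse exists

Compute gcd(1650474436, 65475770945):
65475770945 = 39·1650474436 + 1107267941
1650474436 = 1·1107267941 + 543206495
1107267941 = 2·543206495 + 20854951
543206495 = 26·20854951 + 977769
20854951 = 21·977769 + 321802
977769 = 3·321802 + 12363
321802 = 26·12363 + 364
12363 = 33·364 + 351
364 = 1·351 + 13
351 = 27·13 + 0
gcd(1650474436, 65475770945) = 13 ≠ 1, so 1650474436 has no multiplicative inverse modulo 65475770945.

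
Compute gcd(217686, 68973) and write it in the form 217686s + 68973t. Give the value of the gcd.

Repeated division:
217686 = 3*68973 + 10767
68973 = 6*10767 + 4371
10767 = 2*4371 + 2025
4371 = 2*2025 + 321
2025 = 6*321 + 99
321 = 3*99 + 24
99 = 4*24 + 3
24 = 8*3 + 0
gcd(217686, 68973) = 3.
Back-substituting:
3 = 99 − 4·24
3 = −4·321 + 13·99
3 = 13·2025 − 82·321
3 = −82·4371 + 177·2025
3 = 177·10767 − 436·4371
3 = −436·68973 + 2793·10767
3 = 2793·217686 − 8815·68973
So 3 = (2793)·217686 + (-8815)·68973.

3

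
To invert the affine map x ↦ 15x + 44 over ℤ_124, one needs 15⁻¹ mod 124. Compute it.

91

Extended Euclidean algorithm:
124 = 8·15 + 4
15 = 3·4 + 3
4 = 1·3 + 1
3 = 3·1 + 0
gcd = 1, so the inverse exists. Back-substitute:
1 = 4 − 3
1 = −15 + 4·4
1 = 4·124 − 33·15
So 15·(-33) ≡ 1 (mod 124), and -33 ≡ 91 (mod 124).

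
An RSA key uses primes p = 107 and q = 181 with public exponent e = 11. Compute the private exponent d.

15611

φ(n) = (p−1)(q−1) = 106·180 = 19080.
Need d with 11·d ≡ 1 (mod 19080). Apply the extended Euclidean algorithm:
19080 = 1734×11 + 6
11 = 1×6 + 5
6 = 1×5 + 1
5 = 5×1 + 0
Back-substitute:
1 = 6 − 5
1 = −11 + 2·6
1 = 2·19080 − 3469·11
So 11·(-3469) ≡ 1 (mod 19080), hence d ≡ -3469 ≡ 15611 (mod 19080).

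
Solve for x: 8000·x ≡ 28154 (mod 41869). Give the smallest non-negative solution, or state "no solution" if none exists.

3845

First find gcd(8000, 41869):
41869 = 5*8000 + 1869
8000 = 4*1869 + 524
1869 = 3*524 + 297
524 = 1*297 + 227
297 = 1*227 + 70
227 = 3*70 + 17
70 = 4*17 + 2
17 = 8*2 + 1
2 = 2*1 + 0
gcd = 1, so a unique solution mod 41869 exists.
Back-substitute for the Bézout coefficients:
1 = 17 − 8·2
1 = −8·70 + 33·17
1 = 33·227 − 107·70
1 = −107·297 + 140·227
1 = 140·524 − 247·297
1 = −247·1869 + 881·524
1 = 881·8000 − 3771·1869
1 = −3771·41869 + 19736·8000
So 8000·(19736) ≡ 1 (mod 41869), giving 8000⁻¹ ≡ 19736.
x ≡ 8000⁻¹·28154 ≡ 19736·28154 ≡ 3845 (mod 41869).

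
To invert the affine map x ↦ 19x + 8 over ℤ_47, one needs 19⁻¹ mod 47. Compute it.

Apply the Euclidean algorithm to 47 and 19:
47 = 2×19 + 9
19 = 2×9 + 1
9 = 9×1 + 0
The gcd is 1. Working backward:
1 = 19 − 2·9
1 = −2·47 + 5·19
So 19·5 ≡ 1 (mod 47).

5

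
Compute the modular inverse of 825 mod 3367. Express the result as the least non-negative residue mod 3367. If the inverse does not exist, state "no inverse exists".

804

gcd(3367, 825) by repeated division:
3367 = 4·825 + 67
825 = 12·67 + 21
67 = 3·21 + 4
21 = 5·4 + 1
4 = 4·1 + 0
The gcd is 1. Working backward:
1 = 21 − 5·4
1 = −5·67 + 16·21
1 = 16·825 − 197·67
1 = −197·3367 + 804·825
So 825·804 ≡ 1 (mod 3367).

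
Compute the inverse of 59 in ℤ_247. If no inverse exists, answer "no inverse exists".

67

gcd(247, 59) by repeated division:
247 = 4·59 + 11
59 = 5·11 + 4
11 = 2·4 + 3
4 = 1·3 + 1
3 = 3·1 + 0
gcd = 1, so the inverse exists. Back-substitute:
1 = 4 − 3
1 = −11 + 3·4
1 = 3·59 − 16·11
1 = −16·247 + 67·59
So 59·67 ≡ 1 (mod 247).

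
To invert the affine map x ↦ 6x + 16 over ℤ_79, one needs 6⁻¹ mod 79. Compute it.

66

Extended Euclidean algorithm:
79 = 13·6 + 1
6 = 6·1 + 0
gcd = 1, so the inverse exists. Back-substitute:
1 = 79 − 13·6
Thus 6·(-13) ≡ 1 (mod 79); reducing, -13 mod 79 = 66.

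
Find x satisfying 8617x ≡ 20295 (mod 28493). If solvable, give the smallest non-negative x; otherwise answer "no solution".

8788

First find gcd(8617, 28493):
28493 = 3·8617 + 2642
8617 = 3·2642 + 691
2642 = 3·691 + 569
691 = 1·569 + 122
569 = 4·122 + 81
122 = 1·81 + 41
81 = 1·41 + 40
41 = 1·40 + 1
40 = 40·1 + 0
gcd = 1, so a unique solution mod 28493 exists.
Back-substitute for the Bézout coefficients:
1 = 41 − 40
1 = −81 + 2·41
1 = 2·122 − 3·81
1 = −3·569 + 14·122
1 = 14·691 − 17·569
1 = −17·2642 + 65·691
1 = 65·8617 − 212·2642
1 = −212·28493 + 701·8617
So 8617·(701) ≡ 1 (mod 28493), giving 8617⁻¹ ≡ 701.
x ≡ 8617⁻¹·20295 ≡ 701·20295 ≡ 8788 (mod 28493).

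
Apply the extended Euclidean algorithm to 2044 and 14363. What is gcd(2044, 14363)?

Euclidean algorithm:
14363 = 7×2044 + 55
2044 = 37×55 + 9
55 = 6×9 + 1
9 = 9×1 + 0
gcd(2044, 14363) = 1.
Express as a combination:
1 = 55 − 6·9
1 = −6·2044 + 223·55
1 = 223·14363 − 1567·2044
So 1 = (223)·14363 + (-1567)·2044.

1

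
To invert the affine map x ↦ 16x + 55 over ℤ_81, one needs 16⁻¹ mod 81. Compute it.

Apply the Euclidean algorithm to 81 and 16:
81 = 5×16 + 1
16 = 16×1 + 0
The gcd is 1. Working backward:
1 = 81 − 5·16
Thus 16·(-5) ≡ 1 (mod 81); reducing, -5 mod 81 = 76.

76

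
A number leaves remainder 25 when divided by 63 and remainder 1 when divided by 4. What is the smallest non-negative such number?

25

Write x = 25 + 63·k. Then 63·k ≡ 1 − 25 ≡ 0 (mod 4).
Need 63⁻¹ mod 4. Extended Euclid on (4, 3):
4 = 1×3 + 1
3 = 3×1 + 0
Back-substitute:
1 = 4 − 3
63⁻¹ ≡ 3 (mod 4), so k ≡ 3·0 ≡ 0 (mod 4).
x = 25 + 63·0 = 25.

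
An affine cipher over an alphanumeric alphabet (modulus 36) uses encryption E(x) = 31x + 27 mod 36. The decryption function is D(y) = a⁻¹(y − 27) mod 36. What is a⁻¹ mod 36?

7

Extended Euclidean algorithm:
36 = 1*31 + 5
31 = 6*5 + 1
5 = 5*1 + 0
gcd = 1, so the inverse exists. Back-substitute:
1 = 31 − 6·5
1 = −6·36 + 7·31
So 31·7 ≡ 1 (mod 36).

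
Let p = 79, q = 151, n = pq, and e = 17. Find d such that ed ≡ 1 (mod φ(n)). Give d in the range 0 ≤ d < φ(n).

2753

φ(n) = (p−1)(q−1) = 78·150 = 11700.
Need d with 17·d ≡ 1 (mod 11700). Apply the extended Euclidean algorithm:
11700 = 688×17 + 4
17 = 4×4 + 1
4 = 4×1 + 0
Back-substitute:
1 = 17 − 4·4
1 = −4·11700 + 2753·17
So 17·2753 ≡ 1 (mod 11700), hence d = 2753.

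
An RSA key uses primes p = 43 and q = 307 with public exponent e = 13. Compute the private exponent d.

7909

φ(n) = (p−1)(q−1) = 42·306 = 12852.
Need d with 13·d ≡ 1 (mod 12852). Apply the extended Euclidean algorithm:
12852 = 988·13 + 8
13 = 1·8 + 5
8 = 1·5 + 3
5 = 1·3 + 2
3 = 1·2 + 1
2 = 2·1 + 0
Back-substitute:
1 = 3 − 2
1 = −5 + 2·3
1 = 2·8 − 3·5
1 = −3·13 + 5·8
1 = 5·12852 − 4943·13
So 13·(-4943) ≡ 1 (mod 12852), hence d ≡ -4943 ≡ 7909 (mod 12852).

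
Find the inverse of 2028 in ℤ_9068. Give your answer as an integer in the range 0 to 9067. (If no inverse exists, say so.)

Euclidean algorithm on 9068, 2028:
9068 = 4*2028 + 956
2028 = 2*956 + 116
956 = 8*116 + 28
116 = 4*28 + 4
28 = 7*4 + 0
Since gcd = 4 > 1, 2028 is not a unit mod 9068.

no inverse exists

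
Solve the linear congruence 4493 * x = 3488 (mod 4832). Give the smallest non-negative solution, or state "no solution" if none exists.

3040

First find gcd(4493, 4832):
4832 = 1·4493 + 339
4493 = 13·339 + 86
339 = 3·86 + 81
86 = 1·81 + 5
81 = 16·5 + 1
5 = 5·1 + 0
gcd = 1, so a unique solution mod 4832 exists.
Back-substitute for the Bézout coefficients:
1 = 81 − 16·5
1 = −16·86 + 17·81
1 = 17·339 − 67·86
1 = −67·4493 + 888·339
1 = 888·4832 − 955·4493
So 4493·(-955) ≡ 1 (mod 4832), giving 4493⁻¹ ≡ 3877.
x ≡ 4493⁻¹·3488 ≡ 3877·3488 ≡ 3040 (mod 4832).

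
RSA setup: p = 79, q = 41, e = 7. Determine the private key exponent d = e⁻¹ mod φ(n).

φ(n) = (p−1)(q−1) = 78·40 = 3120.
Need d with 7·d ≡ 1 (mod 3120). Apply the extended Euclidean algorithm:
3120 = 445×7 + 5
7 = 1×5 + 2
5 = 2×2 + 1
2 = 2×1 + 0
Back-substitute:
1 = 5 − 2·2
1 = −2·7 + 3·5
1 = 3·3120 − 1337·7
So 7·(-1337) ≡ 1 (mod 3120), hence d ≡ -1337 ≡ 1783 (mod 3120).

1783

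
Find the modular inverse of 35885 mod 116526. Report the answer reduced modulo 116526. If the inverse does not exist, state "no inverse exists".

26153

Extended Euclidean algorithm:
116526 = 3·35885 + 8871
35885 = 4·8871 + 401
8871 = 22·401 + 49
401 = 8·49 + 9
49 = 5·9 + 4
9 = 2·4 + 1
4 = 4·1 + 0
The gcd is 1. Working backward:
1 = 9 − 2·4
1 = −2·49 + 11·9
1 = 11·401 − 90·49
1 = −90·8871 + 1991·401
1 = 1991·35885 − 8054·8871
1 = −8054·116526 + 26153·35885
So 35885·26153 ≡ 1 (mod 116526).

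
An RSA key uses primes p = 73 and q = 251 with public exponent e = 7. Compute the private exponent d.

φ(n) = (p−1)(q−1) = 72·250 = 18000.
Need d with 7·d ≡ 1 (mod 18000). Apply the extended Euclidean algorithm:
18000 = 2571·7 + 3
7 = 2·3 + 1
3 = 3·1 + 0
Back-substitute:
1 = 7 − 2·3
1 = −2·18000 + 5143·7
So 7·5143 ≡ 1 (mod 18000), hence d = 5143.

5143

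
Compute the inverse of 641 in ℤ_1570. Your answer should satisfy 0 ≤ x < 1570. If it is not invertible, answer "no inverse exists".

Run Euclid on (1570, 641):
1570 = 2×641 + 288
641 = 2×288 + 65
288 = 4×65 + 28
65 = 2×28 + 9
28 = 3×9 + 1
9 = 9×1 + 0
gcd = 1, so the inverse exists. Back-substitute:
1 = 28 − 3·9
1 = −3·65 + 7·28
1 = 7·288 − 31·65
1 = −31·641 + 69·288
1 = 69·1570 − 169·641
Hence 641⁻¹ ≡ -169 ≡ 1401 (mod 1570).

1401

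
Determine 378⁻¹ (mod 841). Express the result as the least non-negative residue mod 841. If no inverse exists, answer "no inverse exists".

465

Run Euclid on (841, 378):
841 = 2×378 + 85
378 = 4×85 + 38
85 = 2×38 + 9
38 = 4×9 + 2
9 = 4×2 + 1
2 = 2×1 + 0
The gcd is 1. Working backward:
1 = 9 − 4·2
1 = −4·38 + 17·9
1 = 17·85 − 38·38
1 = −38·378 + 169·85
1 = 169·841 − 376·378
Hence 378⁻¹ ≡ -376 ≡ 465 (mod 841).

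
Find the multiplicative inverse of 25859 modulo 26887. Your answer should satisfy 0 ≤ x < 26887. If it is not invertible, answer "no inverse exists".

9808

Run Euclid on (26887, 25859):
26887 = 1*25859 + 1028
25859 = 25*1028 + 159
1028 = 6*159 + 74
159 = 2*74 + 11
74 = 6*11 + 8
11 = 1*8 + 3
8 = 2*3 + 2
3 = 1*2 + 1
2 = 2*1 + 0
gcd = 1, so the inverse exists. Back-substitute:
1 = 3 − 2
1 = −8 + 3·3
1 = 3·11 − 4·8
1 = −4·74 + 27·11
1 = 27·159 − 58·74
1 = −58·1028 + 375·159
1 = 375·25859 − 9433·1028
1 = −9433·26887 + 9808·25859
So 25859·9808 ≡ 1 (mod 26887).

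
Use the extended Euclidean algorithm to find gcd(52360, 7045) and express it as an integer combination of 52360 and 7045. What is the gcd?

5

Repeated division:
52360 = 7·7045 + 3045
7045 = 2·3045 + 955
3045 = 3·955 + 180
955 = 5·180 + 55
180 = 3·55 + 15
55 = 3·15 + 10
15 = 1·10 + 5
10 = 2·5 + 0
gcd(52360, 7045) = 5.
Working backward:
5 = 15 − 10
5 = −55 + 4·15
5 = 4·180 − 13·55
5 = −13·955 + 69·180
5 = 69·3045 − 220·955
5 = −220·7045 + 509·3045
5 = 509·52360 − 3783·7045
So 5 = (509)·52360 + (-3783)·7045.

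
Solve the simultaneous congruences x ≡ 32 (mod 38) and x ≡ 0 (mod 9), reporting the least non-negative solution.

Write x = 32 + 38·k. Then 38·k ≡ 0 − 32 ≡ 4 (mod 9).
Need 38⁻¹ mod 9. Extended Euclid on (9, 2):
9 = 4·2 + 1
2 = 2·1 + 0
Back-substitute:
1 = 9 − 4·2
38⁻¹ ≡ 5 (mod 9), so k ≡ 5·4 ≡ 2 (mod 9).
x = 32 + 38·2 = 108.

108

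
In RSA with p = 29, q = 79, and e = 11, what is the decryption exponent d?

1787

φ(n) = (p−1)(q−1) = 28·78 = 2184.
Need d with 11·d ≡ 1 (mod 2184). Apply the extended Euclidean algorithm:
2184 = 198·11 + 6
11 = 1·6 + 5
6 = 1·5 + 1
5 = 5·1 + 0
Back-substitute:
1 = 6 − 5
1 = −11 + 2·6
1 = 2·2184 − 397·11
So 11·(-397) ≡ 1 (mod 2184), hence d ≡ -397 ≡ 1787 (mod 2184).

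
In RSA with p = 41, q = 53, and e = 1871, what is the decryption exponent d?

1871

φ(n) = (p−1)(q−1) = 40·52 = 2080.
Need d with 1871·d ≡ 1 (mod 2080). Apply the extended Euclidean algorithm:
2080 = 1·1871 + 209
1871 = 8·209 + 199
209 = 1·199 + 10
199 = 19·10 + 9
10 = 1·9 + 1
9 = 9·1 + 0
Back-substitute:
1 = 10 − 9
1 = −199 + 20·10
1 = 20·209 − 21·199
1 = −21·1871 + 188·209
1 = 188·2080 − 209·1871
So 1871·(-209) ≡ 1 (mod 2080), hence d ≡ -209 ≡ 1871 (mod 2080).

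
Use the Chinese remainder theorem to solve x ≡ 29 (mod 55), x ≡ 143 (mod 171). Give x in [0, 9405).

6299

Write x = 29 + 55·k. Then 55·k ≡ 143 − 29 ≡ 114 (mod 171).
Need 55⁻¹ mod 171. Extended Euclid on (171, 55):
171 = 3*55 + 6
55 = 9*6 + 1
6 = 6*1 + 0
Back-substitute:
1 = 55 − 9·6
1 = −9·171 + 28·55
55⁻¹ ≡ 28 (mod 171), so k ≡ 28·114 ≡ 114 (mod 171).
x = 29 + 55·114 = 6299.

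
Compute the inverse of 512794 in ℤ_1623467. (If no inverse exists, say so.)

67526

Extended Euclidean algorithm:
1623467 = 3*512794 + 85085
512794 = 6*85085 + 2284
85085 = 37*2284 + 577
2284 = 3*577 + 553
577 = 1*553 + 24
553 = 23*24 + 1
24 = 24*1 + 0
The gcd is 1. Working backward:
1 = 553 − 23·24
1 = −23·577 + 24·553
1 = 24·2284 − 95·577
1 = −95·85085 + 3539·2284
1 = 3539·512794 − 21329·85085
1 = −21329·1623467 + 67526·512794
So 512794·67526 ≡ 1 (mod 1623467).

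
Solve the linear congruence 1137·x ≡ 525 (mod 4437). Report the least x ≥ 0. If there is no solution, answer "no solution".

First find gcd(1137, 4437):
4437 = 3×1137 + 1026
1137 = 1×1026 + 111
1026 = 9×111 + 27
111 = 4×27 + 3
27 = 9×3 + 0
gcd = 3 and 3 | 525, so solutions exist. Divide through by 3: 379x ≡ 175 (mod 1479).
Now find 379⁻¹ mod 1479:
1479 = 3×379 + 342
379 = 1×342 + 37
342 = 9×37 + 9
37 = 4×9 + 1
9 = 9×1 + 0
Back-substitute:
1 = 37 − 4·9
1 = −4·342 + 37·37
1 = 37·379 − 41·342
1 = −41·1479 + 160·379
So 379⁻¹ ≡ 160 (mod 1479).
Then x ≡ 160·175 ≡ 1378 (mod 1479); the smallest non-negative solution is x = 1378.

1378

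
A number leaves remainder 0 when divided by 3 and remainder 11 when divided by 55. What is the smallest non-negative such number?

66

Write x = 0 + 3·k. Then 3·k ≡ 11 − 0 ≡ 11 (mod 55).
Need 3⁻¹ mod 55. Extended Euclid on (55, 3):
55 = 18×3 + 1
3 = 3×1 + 0
Back-substitute:
1 = 55 − 18·3
3⁻¹ ≡ 37 (mod 55), so k ≡ 37·11 ≡ 22 (mod 55).
x = 0 + 3·22 = 66.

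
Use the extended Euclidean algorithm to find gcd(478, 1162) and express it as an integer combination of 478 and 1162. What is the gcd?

Repeated division:
1162 = 2·478 + 206
478 = 2·206 + 66
206 = 3·66 + 8
66 = 8·8 + 2
8 = 4·2 + 0
gcd(478, 1162) = 2.
Express as a combination:
2 = 66 − 8·8
2 = −8·206 + 25·66
2 = 25·478 − 58·206
2 = −58·1162 + 141·478
So 2 = (-58)·1162 + (141)·478.

2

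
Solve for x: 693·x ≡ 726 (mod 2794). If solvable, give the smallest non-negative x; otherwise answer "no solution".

122

First find gcd(693, 2794):
2794 = 4·693 + 22
693 = 31·22 + 11
22 = 2·11 + 0
gcd = 11 and 11 | 726, so solutions exist. Divide through by 11: 63x ≡ 66 (mod 254).
Now find 63⁻¹ mod 254:
254 = 4*63 + 2
63 = 31*2 + 1
2 = 2*1 + 0
Back-substitute:
1 = 63 − 31·2
1 = −31·254 + 125·63
So 63⁻¹ ≡ 125 (mod 254).
Then x ≡ 125·66 ≡ 122 (mod 254); the smallest non-negative solution is x = 122.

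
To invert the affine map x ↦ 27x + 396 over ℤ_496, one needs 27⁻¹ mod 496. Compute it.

Apply the Euclidean algorithm to 496 and 27:
496 = 18×27 + 10
27 = 2×10 + 7
10 = 1×7 + 3
7 = 2×3 + 1
3 = 3×1 + 0
gcd = 1, so the inverse exists. Back-substitute:
1 = 7 − 2·3
1 = −2·10 + 3·7
1 = 3·27 − 8·10
1 = −8·496 + 147·27
So 27·147 ≡ 1 (mod 496).

147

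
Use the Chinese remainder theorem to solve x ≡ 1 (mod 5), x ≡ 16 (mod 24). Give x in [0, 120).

16

Write x = 1 + 5·k. Then 5·k ≡ 16 − 1 ≡ 15 (mod 24).
Need 5⁻¹ mod 24. Extended Euclid on (24, 5):
24 = 4*5 + 4
5 = 1*4 + 1
4 = 4*1 + 0
Back-substitute:
1 = 5 − 4
1 = −24 + 5·5
5⁻¹ ≡ 5 (mod 24), so k ≡ 5·15 ≡ 3 (mod 24).
x = 1 + 5·3 = 16.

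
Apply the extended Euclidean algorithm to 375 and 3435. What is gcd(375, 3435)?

15

Euclidean algorithm:
3435 = 9×375 + 60
375 = 6×60 + 15
60 = 4×15 + 0
gcd(375, 3435) = 15.
Working backward:
15 = 375 − 6·60
15 = −6·3435 + 55·375
So 15 = (-6)·3435 + (55)·375.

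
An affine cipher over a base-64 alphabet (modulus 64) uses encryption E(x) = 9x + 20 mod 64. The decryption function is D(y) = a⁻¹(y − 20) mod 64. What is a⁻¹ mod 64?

gcd(64, 9) by repeated division:
64 = 7·9 + 1
9 = 9·1 + 0
gcd = 1, so the inverse exists. Back-substitute:
1 = 64 − 7·9
So 9·(-7) ≡ 1 (mod 64), and -7 ≡ 57 (mod 64).

57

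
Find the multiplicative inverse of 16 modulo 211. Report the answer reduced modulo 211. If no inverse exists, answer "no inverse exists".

gcd(211, 16) by repeated division:
211 = 13·16 + 3
16 = 5·3 + 1
3 = 3·1 + 0
The gcd is 1. Working backward:
1 = 16 − 5·3
1 = −5·211 + 66·16
So 16·66 ≡ 1 (mod 211).

66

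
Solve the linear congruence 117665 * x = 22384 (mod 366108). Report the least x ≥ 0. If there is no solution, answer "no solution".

First find gcd(117665, 366108):
366108 = 3*117665 + 13113
117665 = 8*13113 + 12761
13113 = 1*12761 + 352
12761 = 36*352 + 89
352 = 3*89 + 85
89 = 1*85 + 4
85 = 21*4 + 1
4 = 4*1 + 0
gcd = 1, so a unique solution mod 366108 exists.
Back-substitute for the Bézout coefficients:
1 = 85 − 21·4
1 = −21·89 + 22·85
1 = 22·352 − 87·89
1 = −87·12761 + 3154·352
1 = 3154·13113 − 3241·12761
1 = −3241·117665 + 29082·13113
1 = 29082·366108 − 90487·117665
So 117665·(-90487) ≡ 1 (mod 366108), giving 117665⁻¹ ≡ 275621.
x ≡ 117665⁻¹·22384 ≡ 275621·22384 ≡ 214556 (mod 366108).

214556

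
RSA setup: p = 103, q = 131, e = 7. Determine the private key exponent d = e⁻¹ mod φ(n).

5683

φ(n) = (p−1)(q−1) = 102·130 = 13260.
Need d with 7·d ≡ 1 (mod 13260). Apply the extended Euclidean algorithm:
13260 = 1894·7 + 2
7 = 3·2 + 1
2 = 2·1 + 0
Back-substitute:
1 = 7 − 3·2
1 = −3·13260 + 5683·7
So 7·5683 ≡ 1 (mod 13260), hence d = 5683.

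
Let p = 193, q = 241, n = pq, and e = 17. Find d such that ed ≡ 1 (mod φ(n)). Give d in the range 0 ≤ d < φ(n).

φ(n) = (p−1)(q−1) = 192·240 = 46080.
Need d with 17·d ≡ 1 (mod 46080). Apply the extended Euclidean algorithm:
46080 = 2710×17 + 10
17 = 1×10 + 7
10 = 1×7 + 3
7 = 2×3 + 1
3 = 3×1 + 0
Back-substitute:
1 = 7 − 2·3
1 = −2·10 + 3·7
1 = 3·17 − 5·10
1 = −5·46080 + 13553·17
So 17·13553 ≡ 1 (mod 46080), hence d = 13553.

13553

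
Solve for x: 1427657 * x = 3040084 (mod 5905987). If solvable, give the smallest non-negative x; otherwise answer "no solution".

2415159

First find gcd(1427657, 5905987):
5905987 = 4*1427657 + 195359
1427657 = 7*195359 + 60144
195359 = 3*60144 + 14927
60144 = 4*14927 + 436
14927 = 34*436 + 103
436 = 4*103 + 24
103 = 4*24 + 7
24 = 3*7 + 3
7 = 2*3 + 1
3 = 3*1 + 0
gcd = 1, so a unique solution mod 5905987 exists.
Back-substitute for the Bézout coefficients:
1 = 7 − 2·3
1 = −2·24 + 7·7
1 = 7·103 − 30·24
1 = −30·436 + 127·103
1 = 127·14927 − 4348·436
1 = −4348·60144 + 17519·14927
1 = 17519·195359 − 56905·60144
1 = −56905·1427657 + 415854·195359
1 = 415854·5905987 − 1720321·1427657
So 1427657·(-1720321) ≡ 1 (mod 5905987), giving 1427657⁻¹ ≡ 4185666.
x ≡ 1427657⁻¹·3040084 ≡ 4185666·3040084 ≡ 2415159 (mod 5905987).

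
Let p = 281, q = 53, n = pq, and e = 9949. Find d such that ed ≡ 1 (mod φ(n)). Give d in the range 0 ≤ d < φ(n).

φ(n) = (p−1)(q−1) = 280·52 = 14560.
Need d with 9949·d ≡ 1 (mod 14560). Apply the extended Euclidean algorithm:
14560 = 1×9949 + 4611
9949 = 2×4611 + 727
4611 = 6×727 + 249
727 = 2×249 + 229
249 = 1×229 + 20
229 = 11×20 + 9
20 = 2×9 + 2
9 = 4×2 + 1
2 = 2×1 + 0
Back-substitute:
1 = 9 − 4·2
1 = −4·20 + 9·9
1 = 9·229 − 103·20
1 = −103·249 + 112·229
1 = 112·727 − 327·249
1 = −327·4611 + 2074·727
1 = 2074·9949 − 4475·4611
1 = −4475·14560 + 6549·9949
So 9949·6549 ≡ 1 (mod 14560), hence d = 6549.

6549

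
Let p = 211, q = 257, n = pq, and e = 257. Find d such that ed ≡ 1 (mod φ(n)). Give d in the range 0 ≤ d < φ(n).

φ(n) = (p−1)(q−1) = 210·256 = 53760.
Need d with 257·d ≡ 1 (mod 53760). Apply the extended Euclidean algorithm:
53760 = 209·257 + 47
257 = 5·47 + 22
47 = 2·22 + 3
22 = 7·3 + 1
3 = 3·1 + 0
Back-substitute:
1 = 22 − 7·3
1 = −7·47 + 15·22
1 = 15·257 − 82·47
1 = −82·53760 + 17153·257
So 257·17153 ≡ 1 (mod 53760), hence d = 17153.

17153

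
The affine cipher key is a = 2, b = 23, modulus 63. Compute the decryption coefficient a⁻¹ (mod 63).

Apply the Euclidean algorithm to 63 and 2:
63 = 31×2 + 1
2 = 2×1 + 0
Since gcd(2, 63) = 1, back-substitute to write 1 as a combination:
1 = 63 − 31·2
So 2·(-31) ≡ 1 (mod 63), and -31 ≡ 32 (mod 63).

32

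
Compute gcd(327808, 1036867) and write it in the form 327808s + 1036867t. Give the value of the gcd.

Apply Euclid's algorithm to 1036867 and 327808:
1036867 = 3*327808 + 53443
327808 = 6*53443 + 7150
53443 = 7*7150 + 3393
7150 = 2*3393 + 364
3393 = 9*364 + 117
364 = 3*117 + 13
117 = 9*13 + 0
gcd(327808, 1036867) = 13.
Back-substituting:
13 = 364 − 3·117
13 = −3·3393 + 28·364
13 = 28·7150 − 59·3393
13 = −59·53443 + 441·7150
13 = 441·327808 − 2705·53443
13 = −2705·1036867 + 8556·327808
So 13 = (-2705)·1036867 + (8556)·327808.

13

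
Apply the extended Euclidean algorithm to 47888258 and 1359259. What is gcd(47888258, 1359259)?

Repeated division:
47888258 = 35*1359259 + 314193
1359259 = 4*314193 + 102487
314193 = 3*102487 + 6732
102487 = 15*6732 + 1507
6732 = 4*1507 + 704
1507 = 2*704 + 99
704 = 7*99 + 11
99 = 9*11 + 0
gcd(47888258, 1359259) = 11.
Express as a combination:
11 = 704 − 7·99
11 = −7·1507 + 15·704
11 = 15·6732 − 67·1507
11 = −67·102487 + 1020·6732
11 = 1020·314193 − 3127·102487
11 = −3127·1359259 + 13528·314193
11 = 13528·47888258 − 476607·1359259
So 11 = (13528)·47888258 + (-476607)·1359259.

11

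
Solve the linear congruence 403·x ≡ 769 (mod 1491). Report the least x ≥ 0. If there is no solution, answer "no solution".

124

First find gcd(403, 1491):
1491 = 3×403 + 282
403 = 1×282 + 121
282 = 2×121 + 40
121 = 3×40 + 1
40 = 40×1 + 0
gcd = 1, so a unique solution mod 1491 exists.
Back-substitute for the Bézout coefficients:
1 = 121 − 3·40
1 = −3·282 + 7·121
1 = 7·403 − 10·282
1 = −10·1491 + 37·403
So 403·(37) ≡ 1 (mod 1491), giving 403⁻¹ ≡ 37.
x ≡ 403⁻¹·769 ≡ 37·769 ≡ 124 (mod 1491).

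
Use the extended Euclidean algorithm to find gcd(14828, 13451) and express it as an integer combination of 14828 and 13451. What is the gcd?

1

Euclidean algorithm:
14828 = 1*13451 + 1377
13451 = 9*1377 + 1058
1377 = 1*1058 + 319
1058 = 3*319 + 101
319 = 3*101 + 16
101 = 6*16 + 5
16 = 3*5 + 1
5 = 5*1 + 0
gcd(14828, 13451) = 1.
Back-substituting:
1 = 16 − 3·5
1 = −3·101 + 19·16
1 = 19·319 − 60·101
1 = −60·1058 + 199·319
1 = 199·1377 − 259·1058
1 = −259·13451 + 2530·1377
1 = 2530·14828 − 2789·13451
So 1 = (2530)·14828 + (-2789)·13451.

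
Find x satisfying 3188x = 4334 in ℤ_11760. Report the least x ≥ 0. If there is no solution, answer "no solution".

no solution

gcd(3188, 11760):
11760 = 3·3188 + 2196
3188 = 1·2196 + 992
2196 = 2·992 + 212
992 = 4·212 + 144
212 = 1·144 + 68
144 = 2·68 + 8
68 = 8·8 + 4
8 = 2·4 + 0
gcd = 4, but 4 ∤ 4334, so the congruence has no solution.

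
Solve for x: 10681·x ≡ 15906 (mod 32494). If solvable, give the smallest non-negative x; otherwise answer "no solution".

First find gcd(10681, 32494):
32494 = 3×10681 + 451
10681 = 23×451 + 308
451 = 1×308 + 143
308 = 2×143 + 22
143 = 6×22 + 11
22 = 2×11 + 0
gcd = 11 and 11 | 15906, so solutions exist. Divide through by 11: 971x ≡ 1446 (mod 2954).
Now find 971⁻¹ mod 2954:
2954 = 3*971 + 41
971 = 23*41 + 28
41 = 1*28 + 13
28 = 2*13 + 2
13 = 6*2 + 1
2 = 2*1 + 0
Back-substitute:
1 = 13 − 6·2
1 = −6·28 + 13·13
1 = 13·41 − 19·28
1 = −19·971 + 450·41
1 = 450·2954 − 1369·971
So 971·(-1369) ≡ 1 (mod 2954), i.e. 971⁻¹ ≡ 1585.
Then x ≡ 1585·1446 ≡ 2560 (mod 2954); the smallest non-negative solution is x = 2560.

2560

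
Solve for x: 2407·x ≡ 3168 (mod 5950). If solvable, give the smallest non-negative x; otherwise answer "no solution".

First find gcd(2407, 5950):
5950 = 2×2407 + 1136
2407 = 2×1136 + 135
1136 = 8×135 + 56
135 = 2×56 + 23
56 = 2×23 + 10
23 = 2×10 + 3
10 = 3×3 + 1
3 = 3×1 + 0
gcd = 1, so a unique solution mod 5950 exists.
Back-substitute for the Bézout coefficients:
1 = 10 − 3·3
1 = −3·23 + 7·10
1 = 7·56 − 17·23
1 = −17·135 + 41·56
1 = 41·1136 − 345·135
1 = −345·2407 + 731·1136
1 = 731·5950 − 1807·2407
So 2407·(-1807) ≡ 1 (mod 5950), giving 2407⁻¹ ≡ 4143.
x ≡ 2407⁻¹·3168 ≡ 4143·3168 ≡ 5274 (mod 5950).

5274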